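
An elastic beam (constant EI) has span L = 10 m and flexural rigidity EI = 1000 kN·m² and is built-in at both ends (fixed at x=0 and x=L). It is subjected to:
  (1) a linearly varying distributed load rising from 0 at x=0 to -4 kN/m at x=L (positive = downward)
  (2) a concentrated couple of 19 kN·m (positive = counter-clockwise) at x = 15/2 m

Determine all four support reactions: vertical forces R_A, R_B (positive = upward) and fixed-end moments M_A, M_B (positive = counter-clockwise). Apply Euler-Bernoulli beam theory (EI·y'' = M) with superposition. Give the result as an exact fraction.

Load 1 — triangular load w₀=-4 kN/m (0→w₀ over full span):
  R_A = 3w₀L/20 = 3·(-4)·10/20 = -6 kN
  M_A = w₀L²/30 = (-4)·10²/30 = -40/3 kN·m
  R_B = 7w₀L/20 = 7·(-4)·10/20 = -14 kN
  M_B = -w₀L²/20 = -(-4)·10²/20 = 20 kN·m
Load 2 — applied couple M₀=19 kN·m at a=15/2 m (b=L-a=5/2):
  R_A = 6M₀ab/L³ = 6·19·(15/2)·(5/2)/10³ = 171/80 kN
  M_A = M₀b(2a-b)/L² = 19·(5/2)·(2·(15/2)-(5/2))/10² = 95/16 kN·m
  R_B = -6M₀ab/L³ = -6·19·(15/2)·(5/2)/10³ = -171/80 kN
  M_B = M₀a(2b-a)/L² = 19·(15/2)·(2·(5/2)-(15/2))/10² = -57/16 kN·m
Superposition: R_A = -309/80 kN, M_A = -355/48 kN·m, R_B = -1291/80 kN, M_B = 263/16 kN·m

R_A = -309/80 kN, M_A = -355/48 kN·m, R_B = -1291/80 kN, M_B = 263/16 kN·m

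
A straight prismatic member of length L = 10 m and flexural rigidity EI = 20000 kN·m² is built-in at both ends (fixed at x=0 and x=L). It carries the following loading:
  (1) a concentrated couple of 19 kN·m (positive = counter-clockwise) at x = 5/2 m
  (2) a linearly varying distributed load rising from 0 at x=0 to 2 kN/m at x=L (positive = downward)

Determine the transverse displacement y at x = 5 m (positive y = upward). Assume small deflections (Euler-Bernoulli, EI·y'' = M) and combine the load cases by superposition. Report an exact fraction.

Load 1 — applied couple M₀=19 kN·m at a=5/2 m (b=L-a=15/2):
  y_1 = (R_Ax³/6 - M_Ax²/2 - M₀(x-a)²/2)/EI  [x>a] with R_A=171/80, M_A=-57/16 = ((171/80)·5³/6 - (-57/16)·5²/2 - 19·(5-(5/2))²/2)/20000 = 19/12800 m
Load 2 — triangular load w₀=2 kN/m (0→w₀ over full span):
  y_2 = -w₀x²(L-x)²(x+2L)/(120LEI) = -2·5²·(10-5)²·(5+2·10)/(120·10·20000) = -1/768 m
Superposition: y = Σ y_i = 7/38400 m ≈ 0.000182 m

y(5) = 7/38400 m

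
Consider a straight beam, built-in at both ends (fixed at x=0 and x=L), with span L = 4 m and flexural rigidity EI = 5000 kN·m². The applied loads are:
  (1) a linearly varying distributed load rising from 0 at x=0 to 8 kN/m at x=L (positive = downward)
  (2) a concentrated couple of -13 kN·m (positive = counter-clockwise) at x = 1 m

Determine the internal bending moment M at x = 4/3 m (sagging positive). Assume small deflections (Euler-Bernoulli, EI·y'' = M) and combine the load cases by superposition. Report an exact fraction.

Load 1 — triangular load w₀=8 kN/m (0→w₀ over full span):
  M_1 = 3w₀Lx/20 - w₀L²/30 - w₀x³/(6L) = 3·8·4·(4/3)/20 - 8·4²/30 - 8·(4/3)³/(6·4) = 544/405 kN·m
Load 2 — applied couple M₀=-13 kN·m at a=1 m (b=L-a=3):
  M_2 = R_Ax - M_A - M₀  [x>a] with R_A=-117/32, M_A=39/16 = (-117/32)·(4/3) - (39/16) - (-13) = 91/16 kN·m
Superposition: M = Σ M_i = 45559/6480 kN·m ≈ 7.030710 kN·m

M(4/3) = 45559/6480 kN·m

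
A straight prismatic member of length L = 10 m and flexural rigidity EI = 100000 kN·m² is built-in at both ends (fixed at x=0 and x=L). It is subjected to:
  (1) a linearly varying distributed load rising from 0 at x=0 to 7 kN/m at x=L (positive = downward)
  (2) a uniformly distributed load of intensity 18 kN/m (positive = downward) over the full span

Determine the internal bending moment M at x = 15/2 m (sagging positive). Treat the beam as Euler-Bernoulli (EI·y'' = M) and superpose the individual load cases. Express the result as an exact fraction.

Load 1 — triangular load w₀=7 kN/m (0→w₀ over full span):
  M_1 = 3w₀Lx/20 - w₀L²/30 - w₀x³/(6L) = 3·7·10·(15/2)/20 - 7·10²/30 - 7·(15/2)³/(6·10) = 595/96 kN·m
Load 2 — uniform load w=18 kN/m over full span:
  M_2 = wLx/2 - wL²/12 - wx²/2 = 18·10·(15/2)/2 - 18·10²/12 - 18·(15/2)²/2 = 75/4 kN·m
Superposition: M = Σ M_i = 2395/96 kN·m ≈ 24.947917 kN·m

M(15/2) = 2395/96 kN·m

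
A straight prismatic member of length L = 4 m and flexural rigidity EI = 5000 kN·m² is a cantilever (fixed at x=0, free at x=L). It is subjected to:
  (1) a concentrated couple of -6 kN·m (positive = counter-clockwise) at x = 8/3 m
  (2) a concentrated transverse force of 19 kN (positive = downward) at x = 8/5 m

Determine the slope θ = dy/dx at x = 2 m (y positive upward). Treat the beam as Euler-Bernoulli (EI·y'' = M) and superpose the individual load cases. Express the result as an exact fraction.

Load 1 — applied couple M₀=-6 kN·m at a=8/3 m (b=L-a=4/3):
  θ_1 = M₀x/EI  [x≤a] = (-6)·2/5000 = -3/1250 rad
Load 2 — point force P=19 kN at a=8/5 m (b=L-a=12/5):
  θ_2 = -Pa²/(2EI)  [x>a] = -19·(8/5)²/(2·5000) = -76/15625 rad
Superposition: θ = Σ θ_i = -227/31250 rad ≈ -0.007264 rad

θ(2) = -227/31250 rad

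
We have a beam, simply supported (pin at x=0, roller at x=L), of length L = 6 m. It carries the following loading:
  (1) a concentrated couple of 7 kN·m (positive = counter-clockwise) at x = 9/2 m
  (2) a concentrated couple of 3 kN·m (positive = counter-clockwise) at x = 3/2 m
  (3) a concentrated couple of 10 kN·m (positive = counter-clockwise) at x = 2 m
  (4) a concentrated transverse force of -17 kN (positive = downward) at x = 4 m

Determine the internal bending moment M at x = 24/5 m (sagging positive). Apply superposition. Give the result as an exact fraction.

Load 1 — applied couple M₀=7 kN·m at a=9/2 m (b=L-a=3/2):
  M_1 = M₀x/L - M₀  [x>a] = 7·(24/5)/6 - 7 = -7/5 kN·m
Load 2 — applied couple M₀=3 kN·m at a=3/2 m (b=L-a=9/2):
  M_2 = M₀x/L - M₀  [x>a] = 3·(24/5)/6 - 3 = -3/5 kN·m
Load 3 — applied couple M₀=10 kN·m at a=2 m (b=L-a=4):
  M_3 = M₀x/L - M₀  [x>a] = 10·(24/5)/6 - 10 = -2 kN·m
Load 4 — point force P=-17 kN at a=4 m (b=L-a=2):
  M_4 = Pa(L-x)/L  [x>a] = (-17)·4·(6-(24/5))/6 = -68/5 kN·m
Superposition: M = Σ M_i = -88/5 kN·m ≈ -17.600000 kN·m

M(24/5) = -88/5 kN·m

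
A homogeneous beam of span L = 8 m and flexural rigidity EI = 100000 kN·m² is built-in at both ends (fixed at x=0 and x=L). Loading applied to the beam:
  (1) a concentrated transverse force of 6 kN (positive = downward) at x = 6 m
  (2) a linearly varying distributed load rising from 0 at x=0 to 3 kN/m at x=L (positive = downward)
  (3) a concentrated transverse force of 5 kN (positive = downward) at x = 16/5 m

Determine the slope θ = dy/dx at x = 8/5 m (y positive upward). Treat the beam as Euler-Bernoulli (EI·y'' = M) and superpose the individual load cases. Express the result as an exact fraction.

θ(8/5) = -2063/15625000 rad

Load 1 — point force P=6 kN at a=6 m (b=L-a=2):
  θ_1 = -Pb²x(2aL-(3a+b)x)/(2L³EI)  [x≤a] = -6·2²·(8/5)·(2·6·8-(3·6+2)·(8/5))/(2·8³·100000) = -3/125000 rad
Load 2 — triangular load w₀=3 kN/m (0→w₀ over full span):
  θ_2 = -w₀(2x(L-x)(L-2x)(x+2L)+x²(L-x)²)/(120LEI) = -3·(2·(8/5)·(8-(8/5))·(8-2·(8/5))·((8/5)+2·8)+(8/5)²·(8-(8/5))²)/(120·8·100000) = -112/1953125 rad
Load 3 — point force P=5 kN at a=16/5 m (b=L-a=24/5):
  θ_3 = -Pb²x(2aL-(3a+b)x)/(2L³EI)  [x≤a] = -5·(24/5)²·(8/5)·(2·(16/5)·8-(3·(16/5)+(24/5))·(8/5))/(2·8³·100000) = -99/1953125 rad
Superposition: θ = Σ θ_i = -2063/15625000 rad ≈ -0.000132 rad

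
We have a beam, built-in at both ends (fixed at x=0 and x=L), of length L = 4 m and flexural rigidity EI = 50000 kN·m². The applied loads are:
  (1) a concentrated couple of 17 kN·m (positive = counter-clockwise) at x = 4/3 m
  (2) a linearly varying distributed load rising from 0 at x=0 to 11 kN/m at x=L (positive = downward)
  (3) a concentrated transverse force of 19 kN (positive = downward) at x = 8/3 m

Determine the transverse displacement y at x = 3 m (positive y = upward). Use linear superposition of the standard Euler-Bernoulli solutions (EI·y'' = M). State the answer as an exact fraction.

y(3) = -47483/648000000 m

Load 1 — applied couple M₀=17 kN·m at a=4/3 m (b=L-a=8/3):
  y_1 = (R_Ax³/6 - M_Ax²/2 - M₀(x-a)²/2)/EI  [x>a] with R_A=17/3, M_A=0 = ((17/3)·3³/6 - 0·3²/2 - 17·(3-(4/3))²/2)/50000 = 17/450000 m
Load 2 — triangular load w₀=11 kN/m (0→w₀ over full span):
  y_2 = -w₀x²(L-x)²(x+2L)/(120LEI) = -11·3²·(4-3)²·(3+2·4)/(120·4·50000) = -363/8000000 m
Load 3 — point force P=19 kN at a=8/3 m (b=L-a=4/3):
  y_3 = -Pa²(L-x)²(3bL-(3b+a)(L-x))/(6L³EI)  [x>a] = -19·(8/3)²·(4-3)²·(3·(4/3)·4-(3·(4/3)+(8/3))·(4-3))/(6·4³·50000) = -133/2025000 m
Superposition: y = Σ y_i = -47483/648000000 m ≈ -0.000073 m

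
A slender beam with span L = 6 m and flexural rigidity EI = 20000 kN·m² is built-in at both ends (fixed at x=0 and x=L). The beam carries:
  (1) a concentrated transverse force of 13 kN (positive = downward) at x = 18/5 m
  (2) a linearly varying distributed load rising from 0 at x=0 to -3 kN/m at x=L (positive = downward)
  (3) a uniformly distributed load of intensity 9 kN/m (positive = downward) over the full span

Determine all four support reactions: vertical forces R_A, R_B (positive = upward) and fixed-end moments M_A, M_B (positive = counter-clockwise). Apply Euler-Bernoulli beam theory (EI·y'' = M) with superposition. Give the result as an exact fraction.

Load 1 — point force P=13 kN at a=18/5 m (b=L-a=12/5):
  R_A = Pb²(3a+b)/L³ = 13·(12/5)²·(3·(18/5)+(12/5))/6³ = 572/125 kN
  M_A = Pab²/L² = 13·(18/5)·(12/5)²/6² = 936/125 kN·m
  R_B = Pa²(a+3b)/L³ = 13·(18/5)²·((18/5)+3·(12/5))/6³ = 1053/125 kN
  M_B = -Pa²b/L² = -13·(18/5)²·(12/5)/6² = -1404/125 kN·m
Load 2 — triangular load w₀=-3 kN/m (0→w₀ over full span):
  R_A = 3w₀L/20 = 3·(-3)·6/20 = -27/10 kN
  M_A = w₀L²/30 = (-3)·6²/30 = -18/5 kN·m
  R_B = 7w₀L/20 = 7·(-3)·6/20 = -63/10 kN
  M_B = -w₀L²/20 = -(-3)·6²/20 = 27/5 kN·m
Load 3 — uniform load w=9 kN/m over full span:
  R_A = wL/2 = 9·6/2 = 27 kN
  M_A = wL²/12 = 9·6²/12 = 27 kN·m
  R_B = wL/2 = 9·6/2 = 27 kN
  M_B = -wL²/12 = -9·6²/12 = -27 kN·m
Superposition: R_A = 7219/250 kN, M_A = 3861/125 kN·m, R_B = 7281/250 kN, M_B = -4104/125 kN·m

R_A = 7219/250 kN, M_A = 3861/125 kN·m, R_B = 7281/250 kN, M_B = -4104/125 kN·m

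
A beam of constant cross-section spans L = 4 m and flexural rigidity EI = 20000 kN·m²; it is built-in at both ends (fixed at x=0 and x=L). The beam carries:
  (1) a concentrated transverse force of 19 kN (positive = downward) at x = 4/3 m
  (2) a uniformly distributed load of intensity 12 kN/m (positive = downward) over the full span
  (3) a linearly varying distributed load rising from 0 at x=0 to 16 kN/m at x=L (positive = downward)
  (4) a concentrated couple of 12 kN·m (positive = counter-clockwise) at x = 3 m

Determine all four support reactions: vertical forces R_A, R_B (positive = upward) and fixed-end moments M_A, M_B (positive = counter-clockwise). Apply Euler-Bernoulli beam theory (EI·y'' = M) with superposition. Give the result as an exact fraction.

Load 1 — point force P=19 kN at a=4/3 m (b=L-a=8/3):
  R_A = Pb²(3a+b)/L³ = 19·(8/3)²·(3·(4/3)+(8/3))/4³ = 380/27 kN
  M_A = Pab²/L² = 19·(4/3)·(8/3)²/4² = 304/27 kN·m
  R_B = Pa²(a+3b)/L³ = 19·(4/3)²·((4/3)+3·(8/3))/4³ = 133/27 kN
  M_B = -Pa²b/L² = -19·(4/3)²·(8/3)/4² = -152/27 kN·m
Load 2 — uniform load w=12 kN/m over full span:
  R_A = wL/2 = 12·4/2 = 24 kN
  M_A = wL²/12 = 12·4²/12 = 16 kN·m
  R_B = wL/2 = 12·4/2 = 24 kN
  M_B = -wL²/12 = -12·4²/12 = -16 kN·m
Load 3 — triangular load w₀=16 kN/m (0→w₀ over full span):
  R_A = 3w₀L/20 = 3·16·4/20 = 48/5 kN
  M_A = w₀L²/30 = 16·4²/30 = 128/15 kN·m
  R_B = 7w₀L/20 = 7·16·4/20 = 112/5 kN
  M_B = -w₀L²/20 = -16·4²/20 = -64/5 kN·m
Load 4 — applied couple M₀=12 kN·m at a=3 m (b=L-a=1):
  R_A = 6M₀ab/L³ = 6·12·3·1/4³ = 27/8 kN
  M_A = M₀b(2a-b)/L² = 12·1·(2·3-1)/4² = 15/4 kN·m
  R_B = -6M₀ab/L³ = -6·12·3·1/4³ = -27/8 kN
  M_B = M₀a(2b-a)/L² = 12·3·(2·1-3)/4² = -9/4 kN·m
Superposition: R_A = 55133/1080 kN, M_A = 21353/540 kN·m, R_B = 51787/1080 kN, M_B = -19807/540 kN·m

R_A = 55133/1080 kN, M_A = 21353/540 kN·m, R_B = 51787/1080 kN, M_B = -19807/540 kN·m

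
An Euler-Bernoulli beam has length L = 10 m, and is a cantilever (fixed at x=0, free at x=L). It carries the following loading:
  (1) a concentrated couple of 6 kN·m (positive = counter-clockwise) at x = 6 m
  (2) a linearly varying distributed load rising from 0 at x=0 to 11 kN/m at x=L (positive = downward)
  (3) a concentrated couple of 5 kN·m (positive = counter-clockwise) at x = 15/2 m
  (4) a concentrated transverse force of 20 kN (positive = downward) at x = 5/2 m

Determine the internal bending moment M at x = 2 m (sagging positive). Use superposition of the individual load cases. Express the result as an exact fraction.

M(2) = -3857/15 kN·m

Load 1 — applied couple M₀=6 kN·m at a=6 m (b=L-a=4):
  M_1 = M₀  [x≤a] = 6 = 6 kN·m
Load 2 — triangular load w₀=11 kN/m (0→w₀ over full span):
  M_2 = w₀Lx/2 - w₀L²/3 - w₀x³/(6L) = 11·10·2/2 - 11·10²/3 - 11·2³/(6·10) = -3872/15 kN·m
Load 3 — applied couple M₀=5 kN·m at a=15/2 m (b=L-a=5/2):
  M_3 = M₀  [x≤a] = 5 = 5 kN·m
Load 4 — point force P=20 kN at a=5/2 m (b=L-a=15/2):
  M_4 = -P(a-x)  [x≤a] = -20·((5/2)-2) = -10 kN·m
Superposition: M = Σ M_i = -3857/15 kN·m ≈ -257.133333 kN·m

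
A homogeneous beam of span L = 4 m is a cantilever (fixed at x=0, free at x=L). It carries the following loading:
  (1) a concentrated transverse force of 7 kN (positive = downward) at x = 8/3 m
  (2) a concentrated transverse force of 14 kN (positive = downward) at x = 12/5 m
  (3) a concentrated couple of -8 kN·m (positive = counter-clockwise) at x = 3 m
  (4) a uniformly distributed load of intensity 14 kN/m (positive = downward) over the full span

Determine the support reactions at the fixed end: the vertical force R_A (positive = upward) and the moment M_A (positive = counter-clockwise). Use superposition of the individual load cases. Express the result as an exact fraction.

Load 1 — point force P=7 kN at a=8/3 m (b=L-a=4/3):
  R_A = P = 7 kN
  M_A = Pa = 7·(8/3) = 56/3 kN·m
Load 2 — point force P=14 kN at a=12/5 m (b=L-a=8/5):
  R_A = P = 14 kN
  M_A = Pa = 14·(12/5) = 168/5 kN·m
Load 3 — applied couple M₀=-8 kN·m at a=3 m (b=L-a=1):
  R_A = 0 kN
  M_A = -M₀ = -(-8) = 8 kN·m
Load 4 — uniform load w=14 kN/m over full span:
  R_A = wL = 14·4 = 56 kN
  M_A = wL²/2 = 14·4²/2 = 112 kN·m
Superposition: R_A = 77 kN, M_A = 2584/15 kN·m

R_A = 77 kN, M_A = 2584/15 kN·m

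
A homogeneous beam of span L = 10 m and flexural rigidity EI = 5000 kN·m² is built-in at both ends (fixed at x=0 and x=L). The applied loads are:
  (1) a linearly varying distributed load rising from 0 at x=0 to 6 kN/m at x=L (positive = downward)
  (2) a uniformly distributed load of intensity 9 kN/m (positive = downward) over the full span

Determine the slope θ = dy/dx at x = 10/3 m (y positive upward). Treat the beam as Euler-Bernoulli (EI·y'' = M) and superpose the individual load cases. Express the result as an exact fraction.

Load 1 — triangular load w₀=6 kN/m (0→w₀ over full span):
  θ_1 = -w₀(2x(L-x)(L-2x)(x+2L)+x²(L-x)²)/(120LEI) = -6·(2·(10/3)·(10-(10/3))·(10-2·(10/3))·((10/3)+2·10)+(10/3)²·(10-(10/3))²)/(120·10·5000) = -8/2025 rad
Load 2 — uniform load w=9 kN/m over full span:
  θ_2 = -wx(L-x)(L-2x)/(12EI) = -9·(10/3)·(10-(10/3))·(10-2·(10/3))/(12·5000) = -1/90 rad
Superposition: θ = Σ θ_i = -61/4050 rad ≈ -0.015062 rad

θ(10/3) = -61/4050 rad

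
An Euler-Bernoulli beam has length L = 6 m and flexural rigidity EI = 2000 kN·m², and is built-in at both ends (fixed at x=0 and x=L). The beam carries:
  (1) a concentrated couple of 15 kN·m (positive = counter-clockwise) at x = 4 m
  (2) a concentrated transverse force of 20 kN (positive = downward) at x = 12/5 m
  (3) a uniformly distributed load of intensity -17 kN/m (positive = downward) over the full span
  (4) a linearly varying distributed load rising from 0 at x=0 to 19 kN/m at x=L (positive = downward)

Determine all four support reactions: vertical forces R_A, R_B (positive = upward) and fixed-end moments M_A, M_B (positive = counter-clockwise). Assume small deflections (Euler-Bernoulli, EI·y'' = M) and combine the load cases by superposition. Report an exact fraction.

Load 1 — applied couple M₀=15 kN·m at a=4 m (b=L-a=2):
  R_A = 6M₀ab/L³ = 6·15·4·2/6³ = 10/3 kN
  M_A = M₀b(2a-b)/L² = 15·2·(2·4-2)/6² = 5 kN·m
  R_B = -6M₀ab/L³ = -6·15·4·2/6³ = -10/3 kN
  M_B = M₀a(2b-a)/L² = 15·4·(2·2-4)/6² = 0 kN·m
Load 2 — point force P=20 kN at a=12/5 m (b=L-a=18/5):
  R_A = Pb²(3a+b)/L³ = 20·(18/5)²·(3·(12/5)+(18/5))/6³ = 324/25 kN
  M_A = Pab²/L² = 20·(12/5)·(18/5)²/6² = 432/25 kN·m
  R_B = Pa²(a+3b)/L³ = 20·(12/5)²·((12/5)+3·(18/5))/6³ = 176/25 kN
  M_B = -Pa²b/L² = -20·(12/5)²·(18/5)/6² = -288/25 kN·m
Load 3 — uniform load w=-17 kN/m over full span:
  R_A = wL/2 = (-17)·6/2 = -51 kN
  M_A = wL²/12 = (-17)·6²/12 = -51 kN·m
  R_B = wL/2 = (-17)·6/2 = -51 kN
  M_B = -wL²/12 = -(-17)·6²/12 = 51 kN·m
Load 4 — triangular load w₀=19 kN/m (0→w₀ over full span):
  R_A = 3w₀L/20 = 3·19·6/20 = 171/10 kN
  M_A = w₀L²/30 = 19·6²/30 = 114/5 kN·m
  R_B = 7w₀L/20 = 7·19·6/20 = 399/10 kN
  M_B = -w₀L²/20 = -19·6²/20 = -171/5 kN·m
Superposition: R_A = -2641/150 kN, M_A = -148/25 kN·m, R_B = -1109/150 kN, M_B = 132/25 kN·m

R_A = -2641/150 kN, M_A = -148/25 kN·m, R_B = -1109/150 kN, M_B = 132/25 kN·m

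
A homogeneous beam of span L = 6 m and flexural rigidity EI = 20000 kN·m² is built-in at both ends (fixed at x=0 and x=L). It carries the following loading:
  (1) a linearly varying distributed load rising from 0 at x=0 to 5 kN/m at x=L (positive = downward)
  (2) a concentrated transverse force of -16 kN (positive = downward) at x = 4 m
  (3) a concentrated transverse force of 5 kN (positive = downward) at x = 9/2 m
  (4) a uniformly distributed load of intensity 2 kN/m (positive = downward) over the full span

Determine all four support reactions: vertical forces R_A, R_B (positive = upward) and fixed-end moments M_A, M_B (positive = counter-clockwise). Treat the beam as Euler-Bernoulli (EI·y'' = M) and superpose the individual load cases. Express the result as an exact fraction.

R_A = 6163/864 kN, M_A = 1813/288 kN·m, R_B = 7661/864 kN, M_B = -1439/288 kN·m

Load 1 — triangular load w₀=5 kN/m (0→w₀ over full span):
  R_A = 3w₀L/20 = 3·5·6/20 = 9/2 kN
  M_A = w₀L²/30 = 5·6²/30 = 6 kN·m
  R_B = 7w₀L/20 = 7·5·6/20 = 21/2 kN
  M_B = -w₀L²/20 = -5·6²/20 = -9 kN·m
Load 2 — point force P=-16 kN at a=4 m (b=L-a=2):
  R_A = Pb²(3a+b)/L³ = (-16)·2²·(3·4+2)/6³ = -112/27 kN
  M_A = Pab²/L² = (-16)·4·2²/6² = -64/9 kN·m
  R_B = Pa²(a+3b)/L³ = (-16)·4²·(4+3·2)/6³ = -320/27 kN
  M_B = -Pa²b/L² = -(-16)·4²·2/6² = 128/9 kN·m
Load 3 — point force P=5 kN at a=9/2 m (b=L-a=3/2):
  R_A = Pb²(3a+b)/L³ = 5·(3/2)²·(3·(9/2)+(3/2))/6³ = 25/32 kN
  M_A = Pab²/L² = 5·(9/2)·(3/2)²/6² = 45/32 kN·m
  R_B = Pa²(a+3b)/L³ = 5·(9/2)²·((9/2)+3·(3/2))/6³ = 135/32 kN
  M_B = -Pa²b/L² = -5·(9/2)²·(3/2)/6² = -135/32 kN·m
Load 4 — uniform load w=2 kN/m over full span:
  R_A = wL/2 = 2·6/2 = 6 kN
  M_A = wL²/12 = 2·6²/12 = 6 kN·m
  R_B = wL/2 = 2·6/2 = 6 kN
  M_B = -wL²/12 = -2·6²/12 = -6 kN·m
Superposition: R_A = 6163/864 kN, M_A = 1813/288 kN·m, R_B = 7661/864 kN, M_B = -1439/288 kN·m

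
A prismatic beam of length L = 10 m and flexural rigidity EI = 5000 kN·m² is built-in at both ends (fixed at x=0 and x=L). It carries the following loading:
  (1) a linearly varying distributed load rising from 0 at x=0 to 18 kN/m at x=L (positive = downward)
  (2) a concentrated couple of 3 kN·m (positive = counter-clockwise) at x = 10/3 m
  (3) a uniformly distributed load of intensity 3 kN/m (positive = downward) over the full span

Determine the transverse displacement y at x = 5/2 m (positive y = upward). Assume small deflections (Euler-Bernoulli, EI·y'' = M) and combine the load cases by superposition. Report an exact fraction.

Load 1 — triangular load w₀=18 kN/m (0→w₀ over full span):
  y_1 = -w₀x²(L-x)²(x+2L)/(120LEI) = -18·(5/2)²·(10-(5/2))²·((5/2)+2·10)/(120·10·5000) = -243/10240 m
Load 2 — applied couple M₀=3 kN·m at a=10/3 m (b=L-a=20/3):
  y_2 = (R_Ax³/6 - M_Ax²/2)/EI  [x≤a] with R_A=2/5, M_A=0 = ((2/5)·(5/2)³/6 - 0·(5/2)²/2)/5000 = 1/4800 m
Load 3 — uniform load w=3 kN/m over full span:
  y_3 = -wx²(L-x)²/(24EI) = -3·(5/2)²·(10-(5/2))²/(24·5000) = -9/1024 m
Superposition: y = Σ y_i = -4963/153600 m ≈ -0.032311 m

y(5/2) = -4963/153600 m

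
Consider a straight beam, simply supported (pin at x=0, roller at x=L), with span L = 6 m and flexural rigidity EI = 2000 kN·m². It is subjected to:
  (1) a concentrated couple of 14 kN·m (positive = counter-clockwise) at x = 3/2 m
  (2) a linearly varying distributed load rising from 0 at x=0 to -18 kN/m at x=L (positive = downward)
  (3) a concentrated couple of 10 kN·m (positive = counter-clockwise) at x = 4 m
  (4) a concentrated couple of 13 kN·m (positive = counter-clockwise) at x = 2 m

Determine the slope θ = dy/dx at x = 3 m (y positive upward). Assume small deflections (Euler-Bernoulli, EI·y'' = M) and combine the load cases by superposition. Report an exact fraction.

θ(3) = 173/60000 rad

Load 1 — applied couple M₀=14 kN·m at a=3/2 m (b=L-a=9/2):
  θ_1 = (M₀x²/(2L)-M₀(x-a)+C₁)/EI  [x>a] with C₁=M₀(3b²-L²)/(6L)=77/8 = (14·3²/(2·6)-14·(3-(3/2))+(77/8))/2000 = -7/16000 rad
Load 2 — triangular load w₀=-18 kN/m (0→w₀ over full span):
  θ_2 = -w₀(7L⁴-30L²x²+15x⁴)/(360LEI) = -(-18)·(7·6⁴-30·6²·3²+15·3⁴)/(360·6·2000) = 189/80000 rad
Load 3 — applied couple M₀=10 kN·m at a=4 m (b=L-a=2):
  θ_3 = (M₀x²/(2L)+C₁)/EI  [x≤a] with C₁=M₀(3b²-L²)/(6L)=-20/3 = (10·3²/(2·6)+(-20/3))/2000 = 1/2400 rad
Load 4 — applied couple M₀=13 kN·m at a=2 m (b=L-a=4):
  θ_4 = (M₀x²/(2L)-M₀(x-a)+C₁)/EI  [x>a] with C₁=M₀(3b²-L²)/(6L)=13/3 = (13·3²/(2·6)-13·(3-2)+(13/3))/2000 = 13/24000 rad
Superposition: θ = Σ θ_i = 173/60000 rad ≈ 0.002883 rad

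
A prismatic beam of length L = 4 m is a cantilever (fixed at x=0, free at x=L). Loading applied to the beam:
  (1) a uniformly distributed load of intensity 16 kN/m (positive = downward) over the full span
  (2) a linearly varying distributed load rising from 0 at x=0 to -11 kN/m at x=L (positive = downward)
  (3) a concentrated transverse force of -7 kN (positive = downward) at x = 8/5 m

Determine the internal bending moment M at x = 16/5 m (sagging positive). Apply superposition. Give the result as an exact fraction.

M(16/5) = -688/375 kN·m

Load 1 — uniform load w=16 kN/m over full span:
  M_1 = -w(L-x)²/2 = -16·(4-(16/5))²/2 = -128/25 kN·m
Load 2 — triangular load w₀=-11 kN/m (0→w₀ over full span):
  M_2 = w₀Lx/2 - w₀L²/3 - w₀x³/(6L) = (-11)·4·(16/5)/2 - (-11)·4²/3 - (-11)·(16/5)³/(6·4) = 1232/375 kN·m
Load 3 — point force P=-7 kN at a=8/5 m (b=L-a=12/5):
  M_3 = 0  [x>a] = 0 kN·m
Superposition: M = Σ M_i = -688/375 kN·m ≈ -1.834667 kN·m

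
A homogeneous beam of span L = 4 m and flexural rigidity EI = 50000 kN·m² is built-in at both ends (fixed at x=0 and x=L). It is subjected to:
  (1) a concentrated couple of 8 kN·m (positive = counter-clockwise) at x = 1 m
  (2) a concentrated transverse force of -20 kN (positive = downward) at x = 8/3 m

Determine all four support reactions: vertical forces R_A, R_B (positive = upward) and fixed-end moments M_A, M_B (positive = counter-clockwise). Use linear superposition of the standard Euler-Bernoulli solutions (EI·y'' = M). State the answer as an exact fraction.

R_A = -317/108 kN, M_A = -401/54 kN·m, R_B = -1843/108 kN, M_B = 775/54 kN·m

Load 1 — applied couple M₀=8 kN·m at a=1 m (b=L-a=3):
  R_A = 6M₀ab/L³ = 6·8·1·3/4³ = 9/4 kN
  M_A = M₀b(2a-b)/L² = 8·3·(2·1-3)/4² = -3/2 kN·m
  R_B = -6M₀ab/L³ = -6·8·1·3/4³ = -9/4 kN
  M_B = M₀a(2b-a)/L² = 8·1·(2·3-1)/4² = 5/2 kN·m
Load 2 — point force P=-20 kN at a=8/3 m (b=L-a=4/3):
  R_A = Pb²(3a+b)/L³ = (-20)·(4/3)²·(3·(8/3)+(4/3))/4³ = -140/27 kN
  M_A = Pab²/L² = (-20)·(8/3)·(4/3)²/4² = -160/27 kN·m
  R_B = Pa²(a+3b)/L³ = (-20)·(8/3)²·((8/3)+3·(4/3))/4³ = -400/27 kN
  M_B = -Pa²b/L² = -(-20)·(8/3)²·(4/3)/4² = 320/27 kN·m
Superposition: R_A = -317/108 kN, M_A = -401/54 kN·m, R_B = -1843/108 kN, M_B = 775/54 kN·m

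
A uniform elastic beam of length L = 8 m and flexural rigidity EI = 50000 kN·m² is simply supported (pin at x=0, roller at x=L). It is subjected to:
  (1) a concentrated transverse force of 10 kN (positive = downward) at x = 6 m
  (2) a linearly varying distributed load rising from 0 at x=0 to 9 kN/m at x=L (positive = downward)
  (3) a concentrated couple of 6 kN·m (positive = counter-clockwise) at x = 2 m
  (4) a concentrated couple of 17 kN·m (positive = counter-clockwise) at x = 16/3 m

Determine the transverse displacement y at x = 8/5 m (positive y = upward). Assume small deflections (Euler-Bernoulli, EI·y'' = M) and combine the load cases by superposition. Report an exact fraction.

Load 1 — point force P=10 kN at a=6 m (b=L-a=2):
  y_1 = -Pbx(L²-b²-x²)/(6LEI)  [x≤a] = -10·2·(8/5)·(8²-2²-(8/5)²)/(6·8·50000) = -359/468750 m
Load 2 — triangular load w₀=9 kN/m (0→w₀ over full span):
  y_2 = -w₀x(7L⁴-10L²x²+3x⁴)/(360LEI) = -9·(8/5)·(7·8⁴-10·8²·(8/5)²+3·(8/5)⁴)/(360·8·50000) = -132096/48828125 m
Load 3 — applied couple M₀=6 kN·m at a=2 m (b=L-a=6):
  y_3 = (M₀x³/(6L)+C₁x)/EI  [x≤a] with C₁=M₀(3b²-L²)/(6L)=11/2 = (6·(8/5)³/(6·8)+(11/2)·(8/5))/50000 = 291/1562500 m
Load 4 — applied couple M₀=17 kN·m at a=16/3 m (b=L-a=8/3):
  y_4 = (M₀x³/(6L)+C₁x)/EI  [x≤a] with C₁=M₀(3b²-L²)/(6L)=-136/9 = (17·(8/5)³/(6·8)+(-136/9)·(8/5))/50000 = -1598/3515625 m
Superposition: y = Σ y_i = -6573331/1757812500 m ≈ -0.003739 m

y(8/5) = -6573331/1757812500 m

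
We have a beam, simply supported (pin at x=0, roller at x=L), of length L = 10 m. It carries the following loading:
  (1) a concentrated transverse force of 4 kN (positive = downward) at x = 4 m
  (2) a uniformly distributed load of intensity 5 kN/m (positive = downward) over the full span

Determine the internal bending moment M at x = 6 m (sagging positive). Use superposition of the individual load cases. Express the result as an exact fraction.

Load 1 — point force P=4 kN at a=4 m (b=L-a=6):
  M_1 = Pa(L-x)/L  [x>a] = 4·4·(10-6)/10 = 32/5 kN·m
Load 2 — uniform load w=5 kN/m over full span:
  M_2 = wx(L-x)/2 = 5·6·(10-6)/2 = 60 kN·m
Superposition: M = Σ M_i = 332/5 kN·m ≈ 66.400000 kN·m

M(6) = 332/5 kN·m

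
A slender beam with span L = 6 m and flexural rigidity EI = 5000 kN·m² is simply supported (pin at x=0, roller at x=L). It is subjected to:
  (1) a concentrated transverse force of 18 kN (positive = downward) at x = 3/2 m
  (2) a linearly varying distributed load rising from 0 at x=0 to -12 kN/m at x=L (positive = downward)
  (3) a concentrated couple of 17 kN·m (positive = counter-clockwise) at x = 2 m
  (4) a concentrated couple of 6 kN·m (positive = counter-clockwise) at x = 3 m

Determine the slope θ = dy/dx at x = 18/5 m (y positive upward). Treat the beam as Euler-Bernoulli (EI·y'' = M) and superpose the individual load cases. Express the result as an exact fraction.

Load 1 — point force P=18 kN at a=3/2 m (b=L-a=9/2):
  θ_1 = -Pa(2L²-6Lx+3x²+a²)/(6LEI)  [x>a] = -18·(3/2)·(2·6²-6·6·(18/5)+3·(18/5)²+(3/2)²)/(6·6·5000) = 4941/2000000 rad
Load 2 — triangular load w₀=-12 kN/m (0→w₀ over full span):
  θ_2 = -w₀(7L⁴-30L²x²+15x⁴)/(360LEI) = -(-12)·(7·6⁴-30·6²·(18/5)²+15·(18/5)⁴)/(360·6·5000) = -1044/390625 rad
Load 3 — applied couple M₀=17 kN·m at a=2 m (b=L-a=4):
  θ_3 = (M₀x²/(2L)-M₀(x-a)+C₁)/EI  [x>a] with C₁=M₀(3b²-L²)/(6L)=17/3 = (17·(18/5)²/(2·6)-17·((18/5)-2)+(17/3))/5000 = -119/187500 rad
Load 4 — applied couple M₀=6 kN·m at a=3 m (b=L-a=3):
  θ_4 = (M₀x²/(2L)-M₀(x-a)+C₁)/EI  [x>a] with C₁=M₀(3b²-L²)/(6L)=-3/2 = (6·(18/5)²/(2·6)-6·((18/5)-3)+(-3/2))/5000 = 69/250000 rad
Superposition: θ = Σ θ_i = -84121/150000000 rad ≈ -0.000561 rad

θ(18/5) = -84121/150000000 rad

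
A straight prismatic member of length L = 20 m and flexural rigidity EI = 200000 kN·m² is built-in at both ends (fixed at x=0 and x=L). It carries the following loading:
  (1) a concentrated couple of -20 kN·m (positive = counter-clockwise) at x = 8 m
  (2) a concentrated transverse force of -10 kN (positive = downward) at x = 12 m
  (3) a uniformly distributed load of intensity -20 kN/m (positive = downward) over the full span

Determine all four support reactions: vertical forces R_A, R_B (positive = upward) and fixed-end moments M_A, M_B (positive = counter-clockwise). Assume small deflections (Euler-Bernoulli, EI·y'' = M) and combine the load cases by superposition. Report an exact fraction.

Load 1 — applied couple M₀=-20 kN·m at a=8 m (b=L-a=12):
  R_A = 6M₀ab/L³ = 6·(-20)·8·12/20³ = -36/25 kN
  M_A = M₀b(2a-b)/L² = (-20)·12·(2·8-12)/20² = -12/5 kN·m
  R_B = -6M₀ab/L³ = -6·(-20)·8·12/20³ = 36/25 kN
  M_B = M₀a(2b-a)/L² = (-20)·8·(2·12-8)/20² = -32/5 kN·m
Load 2 — point force P=-10 kN at a=12 m (b=L-a=8):
  R_A = Pb²(3a+b)/L³ = (-10)·8²·(3·12+8)/20³ = -88/25 kN
  M_A = Pab²/L² = (-10)·12·8²/20² = -96/5 kN·m
  R_B = Pa²(a+3b)/L³ = (-10)·12²·(12+3·8)/20³ = -162/25 kN
  M_B = -Pa²b/L² = -(-10)·12²·8/20² = 144/5 kN·m
Load 3 — uniform load w=-20 kN/m over full span:
  R_A = wL/2 = (-20)·20/2 = -200 kN
  M_A = wL²/12 = (-20)·20²/12 = -2000/3 kN·m
  R_B = wL/2 = (-20)·20/2 = -200 kN
  M_B = -wL²/12 = -(-20)·20²/12 = 2000/3 kN·m
Superposition: R_A = -5124/25 kN, M_A = -10324/15 kN·m, R_B = -5126/25 kN, M_B = 10336/15 kN·m

R_A = -5124/25 kN, M_A = -10324/15 kN·m, R_B = -5126/25 kN, M_B = 10336/15 kN·m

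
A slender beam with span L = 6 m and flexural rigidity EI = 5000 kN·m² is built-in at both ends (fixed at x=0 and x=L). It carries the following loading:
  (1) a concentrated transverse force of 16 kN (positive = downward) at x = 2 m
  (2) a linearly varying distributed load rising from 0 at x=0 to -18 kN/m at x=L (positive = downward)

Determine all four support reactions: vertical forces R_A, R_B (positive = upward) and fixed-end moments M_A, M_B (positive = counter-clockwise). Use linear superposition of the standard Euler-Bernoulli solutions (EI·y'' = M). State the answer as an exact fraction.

Load 1 — point force P=16 kN at a=2 m (b=L-a=4):
  R_A = Pb²(3a+b)/L³ = 16·4²·(3·2+4)/6³ = 320/27 kN
  M_A = Pab²/L² = 16·2·4²/6² = 128/9 kN·m
  R_B = Pa²(a+3b)/L³ = 16·2²·(2+3·4)/6³ = 112/27 kN
  M_B = -Pa²b/L² = -16·2²·4/6² = -64/9 kN·m
Load 2 — triangular load w₀=-18 kN/m (0→w₀ over full span):
  R_A = 3w₀L/20 = 3·(-18)·6/20 = -81/5 kN
  M_A = w₀L²/30 = (-18)·6²/30 = -108/5 kN·m
  R_B = 7w₀L/20 = 7·(-18)·6/20 = -189/5 kN
  M_B = -w₀L²/20 = -(-18)·6²/20 = 162/5 kN·m
Superposition: R_A = -587/135 kN, M_A = -332/45 kN·m, R_B = -4543/135 kN, M_B = 1138/45 kN·m

R_A = -587/135 kN, M_A = -332/45 kN·m, R_B = -4543/135 kN, M_B = 1138/45 kN·m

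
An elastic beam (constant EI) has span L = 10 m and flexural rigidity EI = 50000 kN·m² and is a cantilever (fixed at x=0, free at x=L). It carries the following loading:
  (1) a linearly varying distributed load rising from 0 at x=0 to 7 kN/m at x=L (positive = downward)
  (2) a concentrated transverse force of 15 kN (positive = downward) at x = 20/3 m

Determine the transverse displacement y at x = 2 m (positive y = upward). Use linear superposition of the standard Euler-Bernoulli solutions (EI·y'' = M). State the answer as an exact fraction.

Load 1 — triangular load w₀=7 kN/m (0→w₀ over full span):
  y_1 = (w₀Lx³/12-w₀L²x²/6-w₀x⁵/(120L))/EI = (7·10·2³/12-7·10²·2²/6-7·2⁵/(120·10))/50000 = -15757/1875000 m
Load 2 — point force P=15 kN at a=20/3 m (b=L-a=10/3):
  y_2 = -Px²(3a-x)/(6EI)  [x≤a] = -15·2²·(3·(20/3)-2)/(6·50000) = -9/2500 m
Superposition: y = Σ y_i = -22507/1875000 m ≈ -0.012004 m

y(2) = -22507/1875000 m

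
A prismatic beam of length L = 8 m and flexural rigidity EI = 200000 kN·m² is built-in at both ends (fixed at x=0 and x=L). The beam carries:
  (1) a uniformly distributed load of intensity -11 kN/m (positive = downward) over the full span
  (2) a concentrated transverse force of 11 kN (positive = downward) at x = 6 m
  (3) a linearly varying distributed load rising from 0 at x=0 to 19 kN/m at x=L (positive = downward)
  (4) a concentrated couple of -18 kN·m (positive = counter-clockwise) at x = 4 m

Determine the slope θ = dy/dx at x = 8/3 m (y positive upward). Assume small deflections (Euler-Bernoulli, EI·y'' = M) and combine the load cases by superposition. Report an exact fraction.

θ(8/3) = -653/60750000 rad

Load 1 — uniform load w=-11 kN/m over full span:
  θ_1 = -wx(L-x)(L-2x)/(12EI) = -(-11)·(8/3)·(8-(8/3))·(8-2·(8/3))/(12·200000) = 44/253125 rad
Load 2 — point force P=11 kN at a=6 m (b=L-a=2):
  θ_2 = -Pb²x(2aL-(3a+b)x)/(2L³EI)  [x≤a] = -11·2²·(8/3)·(2·6·8-(3·6+2)·(8/3))/(2·8³·200000) = -11/450000 rad
Load 3 — triangular load w₀=19 kN/m (0→w₀ over full span):
  θ_3 = -w₀(2x(L-x)(L-2x)(x+2L)+x²(L-x)²)/(120LEI) = -19·(2·(8/3)·(8-(8/3))·(8-2·(8/3))·((8/3)+2·8)+(8/3)²·(8-(8/3))²)/(120·8·200000) = -608/3796875 rad
Load 4 — applied couple M₀=-18 kN·m at a=4 m (b=L-a=4):
  θ_4 = (R_Ax²/2 - M_Ax)/EI  [x≤a] with R_A=-27/8, M_A=-9/2 = ((-27/8)·(8/3)²/2 - (-9/2)·(8/3))/200000 = 0 rad
Superposition: θ = Σ θ_i = -653/60750000 rad ≈ -0.000011 rad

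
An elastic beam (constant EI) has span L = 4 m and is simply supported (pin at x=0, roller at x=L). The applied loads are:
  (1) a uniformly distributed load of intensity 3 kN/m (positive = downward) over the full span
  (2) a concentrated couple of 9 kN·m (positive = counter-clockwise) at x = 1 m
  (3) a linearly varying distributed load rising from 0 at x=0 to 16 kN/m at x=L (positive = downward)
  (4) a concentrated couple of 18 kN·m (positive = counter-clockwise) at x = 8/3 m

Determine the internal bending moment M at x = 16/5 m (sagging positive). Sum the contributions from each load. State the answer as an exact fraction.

M(16/5) = 1341/125 kN·m

Load 1 — uniform load w=3 kN/m over full span:
  M_1 = wx(L-x)/2 = 3·(16/5)·(4-(16/5))/2 = 96/25 kN·m
Load 2 — applied couple M₀=9 kN·m at a=1 m (b=L-a=3):
  M_2 = M₀x/L - M₀  [x>a] = 9·(16/5)/4 - 9 = -9/5 kN·m
Load 3 — triangular load w₀=16 kN/m (0→w₀ over full span):
  M_3 = w₀Lx/6 - w₀x³/(6L) = 16·4·(16/5)/6 - 16·(16/5)³/(6·4) = 1536/125 kN·m
Load 4 — applied couple M₀=18 kN·m at a=8/3 m (b=L-a=4/3):
  M_4 = M₀x/L - M₀  [x>a] = 18·(16/5)/4 - 18 = -18/5 kN·m
Superposition: M = Σ M_i = 1341/125 kN·m ≈ 10.728000 kN·m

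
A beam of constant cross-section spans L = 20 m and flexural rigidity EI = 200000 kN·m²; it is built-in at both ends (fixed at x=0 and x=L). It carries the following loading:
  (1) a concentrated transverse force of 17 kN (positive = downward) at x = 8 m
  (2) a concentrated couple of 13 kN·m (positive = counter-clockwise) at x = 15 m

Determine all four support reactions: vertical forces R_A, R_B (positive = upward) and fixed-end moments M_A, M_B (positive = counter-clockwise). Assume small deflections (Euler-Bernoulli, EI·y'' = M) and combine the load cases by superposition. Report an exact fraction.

Load 1 — point force P=17 kN at a=8 m (b=L-a=12):
  R_A = Pb²(3a+b)/L³ = 17·12²·(3·8+12)/20³ = 1377/125 kN
  M_A = Pab²/L² = 17·8·12²/20² = 1224/25 kN·m
  R_B = Pa²(a+3b)/L³ = 17·8²·(8+3·12)/20³ = 748/125 kN
  M_B = -Pa²b/L² = -17·8²·12/20² = -816/25 kN·m
Load 2 — applied couple M₀=13 kN·m at a=15 m (b=L-a=5):
  R_A = 6M₀ab/L³ = 6·13·15·5/20³ = 117/160 kN
  M_A = M₀b(2a-b)/L² = 13·5·(2·15-5)/20² = 65/16 kN·m
  R_B = -6M₀ab/L³ = -6·13·15·5/20³ = -117/160 kN
  M_B = M₀a(2b-a)/L² = 13·15·(2·5-15)/20² = -39/16 kN·m
Superposition: R_A = 46989/4000 kN, M_A = 21209/400 kN·m, R_B = 21011/4000 kN, M_B = -14031/400 kN·m

R_A = 46989/4000 kN, M_A = 21209/400 kN·m, R_B = 21011/4000 kN, M_B = -14031/400 kN·m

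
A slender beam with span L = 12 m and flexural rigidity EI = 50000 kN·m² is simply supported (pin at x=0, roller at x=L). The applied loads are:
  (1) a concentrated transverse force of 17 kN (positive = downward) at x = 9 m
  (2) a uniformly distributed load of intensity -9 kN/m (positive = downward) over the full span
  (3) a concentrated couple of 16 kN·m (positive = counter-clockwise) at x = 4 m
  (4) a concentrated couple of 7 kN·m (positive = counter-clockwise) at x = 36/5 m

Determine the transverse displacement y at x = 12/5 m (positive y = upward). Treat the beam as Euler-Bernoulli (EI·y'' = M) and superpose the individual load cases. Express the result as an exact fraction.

y(12/5) = 1545077/62500000 m

Load 1 — point force P=17 kN at a=9 m (b=L-a=3):
  y_1 = -Pbx(L²-b²-x²)/(6LEI)  [x≤a] = -17·3·(12/5)·(12²-3²-(12/5)²)/(6·12·50000) = -54927/12500000 m
Load 2 — uniform load w=-9 kN/m over full span:
  y_2 = -wx(L³-2Lx²+x³)/(24EI) = -(-9)·(12/5)·(12³-2·12·(12/5)²+(12/5)³)/(24·50000) = 56376/1953125 m
Load 3 — applied couple M₀=16 kN·m at a=4 m (b=L-a=8):
  y_3 = (M₀x³/(6L)+C₁x)/EI  [x≤a] with C₁=M₀(3b²-L²)/(6L)=32/3 = (16·(12/5)³/(6·12)+(32/3)·(12/5))/50000 = 224/390625 m
Load 4 — applied couple M₀=7 kN·m at a=36/5 m (b=L-a=24/5):
  y_4 = (M₀x³/(6L)+C₁x)/EI  [x≤a] with C₁=M₀(3b²-L²)/(6L)=-182/25 = (7·(12/5)³/(6·12)+(-182/25)·(12/5))/50000 = -126/390625 m
Superposition: y = Σ y_i = 1545077/62500000 m ≈ 0.024721 m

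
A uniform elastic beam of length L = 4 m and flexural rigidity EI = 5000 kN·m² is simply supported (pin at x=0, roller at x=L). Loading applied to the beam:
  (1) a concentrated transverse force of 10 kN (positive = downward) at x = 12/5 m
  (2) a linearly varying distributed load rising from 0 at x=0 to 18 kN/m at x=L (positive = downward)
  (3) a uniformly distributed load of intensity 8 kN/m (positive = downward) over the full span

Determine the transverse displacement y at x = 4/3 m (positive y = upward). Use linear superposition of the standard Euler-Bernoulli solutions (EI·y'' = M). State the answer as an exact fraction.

Load 1 — point force P=10 kN at a=12/5 m (b=L-a=8/5):
  y_1 = -Pbx(L²-b²-x²)/(6LEI)  [x≤a] = -10·(8/5)·(4/3)·(4²-(8/5)²-(4/3)²)/(6·4·5000) = -2624/1265625 m
Load 2 — triangular load w₀=18 kN/m (0→w₀ over full span):
  y_2 = -w₀x(7L⁴-10L²x²+3x⁴)/(360LEI) = -18·(4/3)·(7·4⁴-10·4²·(4/3)²+3·(4/3)⁴)/(360·4·5000) = -256/50625 m
Load 3 — uniform load w=8 kN/m over full span:
  y_3 = -wx(L³-2Lx²+x³)/(24EI) = -8·(4/3)·(4³-2·4·(4/3)²+(4/3)³)/(24·5000) = -704/151875 m
Superposition: y = Σ y_i = -44672/3796875 m ≈ -0.011765 m

y(4/3) = -44672/3796875 m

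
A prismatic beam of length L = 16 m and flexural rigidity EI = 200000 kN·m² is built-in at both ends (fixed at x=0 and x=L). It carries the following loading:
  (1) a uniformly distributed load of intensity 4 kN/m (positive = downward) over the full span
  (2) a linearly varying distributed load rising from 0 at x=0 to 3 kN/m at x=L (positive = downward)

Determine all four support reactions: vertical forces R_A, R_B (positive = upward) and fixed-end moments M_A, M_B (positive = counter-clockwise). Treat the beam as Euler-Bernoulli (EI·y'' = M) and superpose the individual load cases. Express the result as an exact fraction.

Load 1 — uniform load w=4 kN/m over full span:
  R_A = wL/2 = 4·16/2 = 32 kN
  M_A = wL²/12 = 4·16²/12 = 256/3 kN·m
  R_B = wL/2 = 4·16/2 = 32 kN
  M_B = -wL²/12 = -4·16²/12 = -256/3 kN·m
Load 2 — triangular load w₀=3 kN/m (0→w₀ over full span):
  R_A = 3w₀L/20 = 3·3·16/20 = 36/5 kN
  M_A = w₀L²/30 = 3·16²/30 = 128/5 kN·m
  R_B = 7w₀L/20 = 7·3·16/20 = 84/5 kN
  M_B = -w₀L²/20 = -3·16²/20 = -192/5 kN·m
Superposition: R_A = 196/5 kN, M_A = 1664/15 kN·m, R_B = 244/5 kN, M_B = -1856/15 kN·m

R_A = 196/5 kN, M_A = 1664/15 kN·m, R_B = 244/5 kN, M_B = -1856/15 kN·m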